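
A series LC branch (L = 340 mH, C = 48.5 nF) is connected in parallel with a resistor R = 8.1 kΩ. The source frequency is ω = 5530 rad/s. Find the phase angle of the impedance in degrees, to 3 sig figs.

X_L = ωL = 1880 Ω
X_C = 1/(ωC) = 3730 Ω
Branch 1: Z₁ = R = 8100 Ω
Branch 2 (series LC): Z₂ = j(X_L − X_C) = −j1850 Ω
Parallel: Z = Z₁Z₂/(Z₁+Z₂), |Z| = 1800 Ω, ∠Z = -77.1°

-77.1°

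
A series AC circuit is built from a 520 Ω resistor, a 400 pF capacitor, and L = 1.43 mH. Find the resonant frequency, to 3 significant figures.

210 kHz

ω₀ = 1/√(LC) = 1/√(0.00143 × 4e-10) = 1.322e+06 rad/s
f₀ = ω₀/(2π) = 210 kHz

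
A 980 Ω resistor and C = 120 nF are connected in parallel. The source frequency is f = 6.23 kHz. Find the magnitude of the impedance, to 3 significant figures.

208 Ω

ω = 2πf = 39140 rad/s
X_C = 1/(ωC) = 213 Ω
Parallel: admittances add. Y = 1/R + jωC
Y = (0.00102 + j0.00470) S
|Y| = 0.00481 S → |Z| = 1/|Y| = 208 Ω, ∠Z = −∠Y = -77.7°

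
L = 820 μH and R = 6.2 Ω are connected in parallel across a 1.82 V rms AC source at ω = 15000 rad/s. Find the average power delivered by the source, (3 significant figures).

534 mW

X_L = ωL = 12.3 Ω
Parallel: admittances add. Y = 1/R + 1/(jωL)
Y = (0.161 − j0.0813) S
|Y| = 0.181 S → |Z| = 1/|Y| = 5.54 Ω, ∠Z = −∠Y = 26.8°
I = V/|Z| = 329 mA
P = VI cos φ = 1.82 × 0.329 × cos(26.8°) = 534 mW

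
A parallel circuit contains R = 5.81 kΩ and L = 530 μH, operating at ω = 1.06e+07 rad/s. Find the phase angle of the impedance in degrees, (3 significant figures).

X_L = ωL = 5620 Ω
Parallel: admittances add. Y = 1/R + 1/(jωL)
Y = (0.000172 − j0.000178) S
|Y| = 0.000248 S → |Z| = 1/|Y| = 4040 Ω, ∠Z = −∠Y = 46.0°

46.0°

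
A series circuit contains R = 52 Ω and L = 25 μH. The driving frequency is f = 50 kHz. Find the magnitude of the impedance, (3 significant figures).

52.6 Ω

ω = 2πf = 314200 rad/s
X_L = ωL = 7.85 Ω
Z = 52.0 + j7.85 Ω
|Z| = √(52.0² + 7.85²) = 52.6 Ω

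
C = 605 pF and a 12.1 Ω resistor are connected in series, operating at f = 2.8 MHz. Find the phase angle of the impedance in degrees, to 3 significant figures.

ω = 2πf = 1.759e+07 rad/s
X_C = 1/(ωC) = 94.0 Ω
Z = 12.1 − j94.0 Ω
|Z| = √(12.1² + 94.0²) = 94.7 Ω
∠Z = arctan(-94.0/12.1) = -82.7°

-82.7°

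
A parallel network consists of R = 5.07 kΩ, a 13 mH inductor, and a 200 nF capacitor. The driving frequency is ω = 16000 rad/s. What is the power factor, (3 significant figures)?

X_L = ωL = 208 Ω
X_C = 1/(ωC) = 312 Ω
Parallel: admittances add. Y = 1/R + 1/(jωL) + jωC
Y = (0.000197 − j0.00161) S
|Y| = 0.00162 S → |Z| = 1/|Y| = 617 Ω, ∠Z = −∠Y = 83.0°
cos φ = cos(83.0°) = 0.122

0.122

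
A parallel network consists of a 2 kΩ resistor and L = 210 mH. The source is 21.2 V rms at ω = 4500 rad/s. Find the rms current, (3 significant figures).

X_L = ωL = 945 Ω
Parallel: admittances add. Y = 1/R + 1/(jωL)
Y = (0.000500 − j0.00106) S
|Y| = 0.00117 S → |Z| = 1/|Y| = 854 Ω, ∠Z = −∠Y = 64.7°
I = V/|Z| = 21.2/854 = 24.8 mA

24.8 mA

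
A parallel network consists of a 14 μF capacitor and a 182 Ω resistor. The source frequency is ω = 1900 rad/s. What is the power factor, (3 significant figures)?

X_C = 1/(ωC) = 37.6 Ω
Parallel: admittances add. Y = 1/R + jωC
Y = (0.00549 + j0.0266) S
|Y| = 0.0272 S → |Z| = 1/|Y| = 36.8 Ω, ∠Z = −∠Y = -78.3°
cos φ = cos(-78.3°) = 0.202

0.202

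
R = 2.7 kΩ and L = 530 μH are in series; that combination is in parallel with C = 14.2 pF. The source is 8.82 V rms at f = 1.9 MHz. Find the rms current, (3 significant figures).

594 μA

ω = 2πf = 1.194e+07 rad/s
X_L = ωL = 6330 Ω
X_C = 1/(ωC) = 5900 Ω
Branch 1 (R+jX_L): Z₁ = 2700 + j6330 Ω, |Z₁| = 6880 Ω
Branch 2 (−jX_C): Z₂ = −j5900 Ω
Parallel: Z = Z₁Z₂/(Z₁+Z₂), |Z| = 14800 Ω, ∠Z = -32.1°
I = V/|Z| = 8.82/14800 = 594 μA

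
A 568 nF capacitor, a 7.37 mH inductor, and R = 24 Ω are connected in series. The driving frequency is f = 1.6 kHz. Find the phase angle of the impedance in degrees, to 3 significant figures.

-76.6°

ω = 2πf = 10050 rad/s
X_L = ωL = 74.1 Ω
X_C = 1/(ωC) = 175 Ω
Net reactance X = X_L − X_C = -101 Ω
Z = 24.0 − j101 Ω
|Z| = √(24.0² + 101²) = 104 Ω
∠Z = arctan(-101/24.0) = -76.6°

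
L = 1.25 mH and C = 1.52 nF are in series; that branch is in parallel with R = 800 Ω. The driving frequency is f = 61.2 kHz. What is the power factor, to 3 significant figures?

ω = 2πf = 384500 rad/s
X_L = ωL = 481 Ω
X_C = 1/(ωC) = 1710 Ω
Branch 1: Z₁ = R = 800 Ω
Branch 2 (series LC): Z₂ = j(X_L − X_C) = −j1230 Ω
Parallel: Z = Z₁Z₂/(Z₁+Z₂), |Z| = 671 Ω, ∠Z = -33.0°
cos φ = cos(-33.0°) = 0.838

0.838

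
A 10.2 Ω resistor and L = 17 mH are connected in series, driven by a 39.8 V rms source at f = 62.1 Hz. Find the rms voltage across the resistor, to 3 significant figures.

ω = 2πf = 390.2 rad/s
X_L = ωL = 6.63 Ω
Z = 10.2 + j6.63 Ω
|Z| = √(10.2² + 6.63²) = 12.2 Ω
I = V/|Z| = 3.27 A
V_R = I·|Z_R| = 3.27 × 10.2 = 33.4 V

33.4 V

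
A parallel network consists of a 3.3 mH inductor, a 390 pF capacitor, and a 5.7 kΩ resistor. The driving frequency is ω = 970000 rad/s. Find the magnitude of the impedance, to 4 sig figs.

5336 Ω

X_L = ωL = 3201 Ω
X_C = 1/(ωC) = 2643 Ω
Parallel: admittances add. Y = 1/R + 1/(jωL) + jωC
Y = (0.0001754 + j6.59e-05) S
|Y| = 0.0001874 S → |Z| = 1/|Y| = 5336 Ω, ∠Z = −∠Y = -20.59°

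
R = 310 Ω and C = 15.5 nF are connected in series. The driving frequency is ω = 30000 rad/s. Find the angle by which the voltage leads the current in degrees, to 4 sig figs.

-81.80°

X_C = 1/(ωC) = 2151 Ω
Z = 310.0 − j2151 Ω
|Z| = √(310.0² + 2151²) = 2173 Ω
∠Z = arctan(-2151/310.0) = -81.80°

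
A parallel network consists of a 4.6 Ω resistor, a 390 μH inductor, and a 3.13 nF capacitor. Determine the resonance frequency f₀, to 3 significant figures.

144 kHz

ω₀ = 1/√(LC) = 1/√(0.00039 × 3.13e-09) = 905100 rad/s
f₀ = ω₀/(2π) = 144 kHz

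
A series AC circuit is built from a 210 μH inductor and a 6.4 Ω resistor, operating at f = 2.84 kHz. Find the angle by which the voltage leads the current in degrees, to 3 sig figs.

30.3°

ω = 2πf = 17840 rad/s
X_L = ωL = 3.75 Ω
Z = 6.40 + j3.75 Ω
|Z| = √(6.40² + 3.75²) = 7.42 Ω
∠Z = arctan(3.75/6.40) = 30.3°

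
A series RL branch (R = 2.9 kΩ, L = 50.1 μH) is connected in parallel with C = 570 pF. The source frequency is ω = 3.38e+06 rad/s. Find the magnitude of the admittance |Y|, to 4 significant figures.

X_L = ωL = 169.3 Ω
X_C = 1/(ωC) = 519.0 Ω
Branch 1 (R+jX_L): Z₁ = 2900 + j169.3 Ω, |Z₁| = 2905 Ω
Branch 2 (−jX_C): Z₂ = −j519.0 Ω
Parallel: Z = Z₁Z₂/(Z₁+Z₂), |Z| = 516.2 Ω, ∠Z = -79.78°
|Y| = 1/|Z| = 1.937 mS

1.937 mS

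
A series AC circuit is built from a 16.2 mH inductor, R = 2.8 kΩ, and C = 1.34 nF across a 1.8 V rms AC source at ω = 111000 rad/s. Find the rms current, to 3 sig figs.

X_L = ωL = 1800 Ω
X_C = 1/(ωC) = 6720 Ω
Net reactance X = X_L − X_C = -4920 Ω
Z = 2800 − j4920 Ω
|Z| = √(2800² + 4920²) = 5670 Ω
I = V/|Z| = 1.8/5670 = 318 μA

318 μA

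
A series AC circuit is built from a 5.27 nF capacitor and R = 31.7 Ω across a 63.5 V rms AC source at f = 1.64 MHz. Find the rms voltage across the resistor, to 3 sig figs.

54.9 V

ω = 2πf = 1.03e+07 rad/s
X_C = 1/(ωC) = 18.4 Ω
Z = 31.7 − j18.4 Ω
|Z| = √(31.7² + 18.4²) = 36.7 Ω
I = V/|Z| = 1.73 A
V_R = I·|Z_R| = 1.73 × 31.7 = 54.9 V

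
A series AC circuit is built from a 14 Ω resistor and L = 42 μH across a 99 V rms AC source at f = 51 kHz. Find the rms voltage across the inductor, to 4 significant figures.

68.61 V

ω = 2πf = 320400 rad/s
X_L = ωL = 13.46 Ω
Z = 14.00 + j13.46 Ω
|Z| = √(14.00² + 13.46²) = 19.42 Ω
I = V/|Z| = 5.098 A
V_L = I·|Z_L| = 5.098 × 13.46 = 68.61 V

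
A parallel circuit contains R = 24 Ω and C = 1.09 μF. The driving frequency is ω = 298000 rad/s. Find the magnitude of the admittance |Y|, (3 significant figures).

327 mS

X_C = 1/(ωC) = 3.08 Ω
Parallel: admittances add. Y = 1/R + jωC
Y = (0.0417 + j0.325) S
|Y| = 0.327 S → |Z| = 1/|Y| = 3.05 Ω, ∠Z = −∠Y = -82.7°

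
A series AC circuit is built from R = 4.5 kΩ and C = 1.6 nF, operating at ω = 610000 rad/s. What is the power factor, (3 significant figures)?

X_C = 1/(ωC) = 1020 Ω
Z = 4500 − j1020 Ω
|Z| = √(4500² + 1020²) = 4620 Ω
∠Z = arctan(-1020/4500) = -12.8°
cos φ = cos(-12.8°) = 0.975

0.975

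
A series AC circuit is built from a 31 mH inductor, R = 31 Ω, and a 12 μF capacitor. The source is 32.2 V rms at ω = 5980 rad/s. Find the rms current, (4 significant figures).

184.8 mA

X_L = ωL = 185.4 Ω
X_C = 1/(ωC) = 13.94 Ω
Net reactance X = X_L − X_C = 171.4 Ω
Z = 31.00 + j171.4 Ω
|Z| = √(31.00² + 171.4²) = 174.2 Ω
I = V/|Z| = 32.2/174.2 = 184.8 mA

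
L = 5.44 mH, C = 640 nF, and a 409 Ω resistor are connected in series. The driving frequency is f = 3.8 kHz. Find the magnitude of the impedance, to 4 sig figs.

ω = 2πf = 23880 rad/s
X_L = ωL = 129.9 Ω
X_C = 1/(ωC) = 65.44 Ω
Net reactance X = X_L − X_C = 64.44 Ω
Z = 409.0 + j64.44 Ω
|Z| = √(409.0² + 64.44²) = 414.0 Ω

414.0 Ω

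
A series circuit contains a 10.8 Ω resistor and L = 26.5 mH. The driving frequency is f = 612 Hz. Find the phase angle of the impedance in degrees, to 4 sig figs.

ω = 2πf = 3845 rad/s
X_L = ωL = 101.9 Ω
Z = 10.80 + j101.9 Ω
|Z| = √(10.80² + 101.9²) = 102.5 Ω
∠Z = arctan(101.9/10.80) = 83.95°

83.95°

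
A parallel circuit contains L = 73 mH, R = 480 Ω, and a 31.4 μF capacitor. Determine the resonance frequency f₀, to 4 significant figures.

105.1 Hz

ω₀ = 1/√(LC) = 1/√(0.073 × 3.14e-05) = 660.5 rad/s
f₀ = ω₀/(2π) = 105.1 Hz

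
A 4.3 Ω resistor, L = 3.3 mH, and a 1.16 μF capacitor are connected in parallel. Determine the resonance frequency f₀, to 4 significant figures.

ω₀ = 1/√(LC) = 1/√(0.0033 × 1.16e-06) = 16160 rad/s
f₀ = ω₀/(2π) = 2.572 kHz

2.572 kHz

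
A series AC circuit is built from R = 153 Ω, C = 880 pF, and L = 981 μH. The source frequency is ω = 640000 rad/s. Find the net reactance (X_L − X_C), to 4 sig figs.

X_L = ωL = 627.8 Ω
X_C = 1/(ωC) = 1776 Ω
X = 627.8 − 1776 = -1148 Ω

-1148 Ω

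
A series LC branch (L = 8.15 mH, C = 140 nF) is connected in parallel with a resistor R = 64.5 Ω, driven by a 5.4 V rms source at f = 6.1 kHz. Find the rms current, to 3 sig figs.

ω = 2πf = 38330 rad/s
X_L = ωL = 312 Ω
X_C = 1/(ωC) = 186 Ω
Branch 1: Z₁ = R = 64.5 Ω
Branch 2 (series LC): Z₂ = j(X_L − X_C) = j126 Ω
Parallel: Z = Z₁Z₂/(Z₁+Z₂), |Z| = 57.4 Ω, ∠Z = 27.1°
I = V/|Z| = 5.4/57.4 = 94.1 mA

94.1 mA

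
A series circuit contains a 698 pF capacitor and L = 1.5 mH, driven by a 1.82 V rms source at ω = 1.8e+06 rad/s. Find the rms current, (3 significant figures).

X_L = ωL = 2700 Ω
X_C = 1/(ωC) = 796 Ω
Net reactance X = X_L − X_C = 1900 Ω
Z = j1900 Ω
|Z| = √(0² + 1900²) = 1900 Ω
I = V/|Z| = 1.82/1900 = 956 μA

956 μA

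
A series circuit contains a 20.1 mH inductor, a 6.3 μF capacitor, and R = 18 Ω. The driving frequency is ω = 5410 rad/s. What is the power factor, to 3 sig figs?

X_L = ωL = 109 Ω
X_C = 1/(ωC) = 29.3 Ω
Net reactance X = X_L − X_C = 79.4 Ω
Z = 18.0 + j79.4 Ω
|Z| = √(18.0² + 79.4²) = 81.4 Ω
∠Z = arctan(79.4/18.0) = 77.2°
cos φ = cos(77.2°) = 0.221

0.221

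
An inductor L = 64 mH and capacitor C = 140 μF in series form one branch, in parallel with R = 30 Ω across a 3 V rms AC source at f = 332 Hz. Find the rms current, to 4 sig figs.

ω = 2πf = 2086 rad/s
X_L = ωL = 133.5 Ω
X_C = 1/(ωC) = 3.424 Ω
Branch 1: Z₁ = R = 30.00 Ω
Branch 2 (series LC): Z₂ = j(X_L − X_C) = j130.1 Ω
Parallel: Z = Z₁Z₂/(Z₁+Z₂), |Z| = 29.23 Ω, ∠Z = 12.99°
I = V/|Z| = 3/29.23 = 102.6 mA

102.6 mA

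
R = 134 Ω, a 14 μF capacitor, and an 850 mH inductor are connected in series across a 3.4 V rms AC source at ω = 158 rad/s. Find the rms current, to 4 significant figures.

9.859 mA

X_L = ωL = 134.3 Ω
X_C = 1/(ωC) = 452.1 Ω
Net reactance X = X_L − X_C = -317.8 Ω
Z = 134.0 − j317.8 Ω
|Z| = √(134.0² + 317.8²) = 344.9 Ω
I = V/|Z| = 3.4/344.9 = 9.859 mA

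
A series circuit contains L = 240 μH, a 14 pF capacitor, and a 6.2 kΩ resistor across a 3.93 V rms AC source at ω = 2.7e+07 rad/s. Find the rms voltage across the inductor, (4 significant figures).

3.493 V

X_L = ωL = 6480 Ω
X_C = 1/(ωC) = 2646 Ω
Net reactance X = X_L − X_C = 3834 Ω
Z = 6200 + j3834 Ω
|Z| = √(6200² + 3834²) = 7290 Ω
I = V/|Z| = 539.1 μA
V_L = I·|Z_L| = 0.0005391 × 6480 = 3.493 V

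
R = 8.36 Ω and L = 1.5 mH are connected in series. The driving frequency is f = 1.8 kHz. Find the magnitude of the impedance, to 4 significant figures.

18.91 Ω

ω = 2πf = 11310 rad/s
X_L = ωL = 16.96 Ω
Z = 8.360 + j16.96 Ω
|Z| = √(8.360² + 16.96²) = 18.91 Ω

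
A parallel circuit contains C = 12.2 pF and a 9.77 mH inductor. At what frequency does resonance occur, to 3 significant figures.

461 kHz

ω₀ = 1/√(LC) = 1/√(0.00977 × 1.22e-11) = 2.896e+06 rad/s
f₀ = ω₀/(2π) = 461 kHz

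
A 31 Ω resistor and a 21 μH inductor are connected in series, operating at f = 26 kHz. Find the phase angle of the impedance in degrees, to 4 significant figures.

6.315°

ω = 2πf = 163400 rad/s
X_L = ωL = 3.431 Ω
Z = 31.00 + j3.431 Ω
|Z| = √(31.00² + 3.431²) = 31.19 Ω
∠Z = arctan(3.431/31.00) = 6.315°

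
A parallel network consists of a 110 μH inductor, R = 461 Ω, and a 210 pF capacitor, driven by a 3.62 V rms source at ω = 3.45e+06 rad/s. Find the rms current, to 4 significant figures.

10.46 mA

X_L = ωL = 379.5 Ω
X_C = 1/(ωC) = 1380 Ω
Parallel: admittances add. Y = 1/R + 1/(jωL) + jωC
Y = (0.002169 − j0.001911) S
|Y| = 0.002891 S → |Z| = 1/|Y| = 345.9 Ω, ∠Z = −∠Y = 41.37°
I = V/|Z| = 3.62/345.9 = 10.46 mA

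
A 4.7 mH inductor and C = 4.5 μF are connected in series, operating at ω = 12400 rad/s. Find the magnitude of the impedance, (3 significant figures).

40.4 Ω

X_L = ωL = 58.3 Ω
X_C = 1/(ωC) = 17.9 Ω
Net reactance X = X_L − X_C = 40.4 Ω
Z = j40.4 Ω
|Z| = √(0² + 40.4²) = 40.4 Ω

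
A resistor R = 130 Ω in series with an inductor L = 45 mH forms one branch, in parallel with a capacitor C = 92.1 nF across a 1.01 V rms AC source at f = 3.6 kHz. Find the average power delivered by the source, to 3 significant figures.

ω = 2πf = 22620 rad/s
X_L = ωL = 1020 Ω
X_C = 1/(ωC) = 480 Ω
Branch 1 (R+jX_L): Z₁ = 130 + j1020 Ω, |Z₁| = 1030 Ω
Branch 2 (−jX_C): Z₂ = −j480 Ω
Parallel: Z = Z₁Z₂/(Z₁+Z₂), |Z| = 890 Ω, ∠Z = -83.7°
I = V/|Z| = 1.13 mA
P = VI cos φ = 1.01 × 0.00113 × cos(-83.7°) = 126 μW

126 μW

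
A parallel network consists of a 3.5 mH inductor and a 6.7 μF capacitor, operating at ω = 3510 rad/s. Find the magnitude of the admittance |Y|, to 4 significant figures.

X_L = ωL = 12.29 Ω
X_C = 1/(ωC) = 42.52 Ω
Parallel: admittances add. Y = 1/(jωL) + jωC
Y = (0 − j0.05788) S
|Y| = 0.05788 S → |Z| = 1/|Y| = 17.28 Ω, ∠Z = −∠Y = 90.00°

57.88 mS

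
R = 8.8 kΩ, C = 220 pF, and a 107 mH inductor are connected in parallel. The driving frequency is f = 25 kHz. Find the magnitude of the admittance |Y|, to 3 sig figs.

ω = 2πf = 157100 rad/s
X_L = ωL = 16800 Ω
X_C = 1/(ωC) = 28900 Ω
Parallel: admittances add. Y = 1/R + 1/(jωL) + jωC
Y = (0.000114 − j2.49e-05) S
|Y| = 0.000116 S → |Z| = 1/|Y| = 8600 Ω, ∠Z = −∠Y = 12.4°

116 μS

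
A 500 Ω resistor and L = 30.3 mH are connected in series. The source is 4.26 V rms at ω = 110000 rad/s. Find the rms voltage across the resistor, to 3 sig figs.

X_L = ωL = 3330 Ω
Z = 500 + j3330 Ω
|Z| = √(500² + 3330²) = 3370 Ω
I = V/|Z| = 1.26 mA
V_R = I·|Z_R| = 0.00126 × 500 = 0.632 V

0.632 V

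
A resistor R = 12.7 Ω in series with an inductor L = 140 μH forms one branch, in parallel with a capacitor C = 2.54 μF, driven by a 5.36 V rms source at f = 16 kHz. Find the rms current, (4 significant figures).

ω = 2πf = 100500 rad/s
X_L = ωL = 14.07 Ω
X_C = 1/(ωC) = 3.916 Ω
Branch 1 (R+jX_L): Z₁ = 12.70 + j14.07 Ω, |Z₁| = 18.96 Ω
Branch 2 (−jX_C): Z₂ = −j3.916 Ω
Parallel: Z = Z₁Z₂/(Z₁+Z₂), |Z| = 4.565 Ω, ∠Z = -80.72°
I = V/|Z| = 5.36/4.565 = 1.174 A

1.174 A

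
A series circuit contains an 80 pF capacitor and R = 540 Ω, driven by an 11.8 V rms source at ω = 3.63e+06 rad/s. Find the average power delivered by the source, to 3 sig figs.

6.19 mW

X_C = 1/(ωC) = 3440 Ω
Z = 540 − j3440 Ω
|Z| = √(540² + 3440²) = 3490 Ω
∠Z = arctan(-3440/540) = -81.1°
I = V/|Z| = 3.39 mA
P = VI cos φ = 11.8 × 0.00339 × cos(-81.1°) = 6.19 mW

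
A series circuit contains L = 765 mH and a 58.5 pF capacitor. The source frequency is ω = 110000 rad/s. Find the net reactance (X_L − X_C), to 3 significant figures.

-71300 Ω

X_L = ωL = 84200 Ω
X_C = 1/(ωC) = 155000 Ω
X = 84200 − 155000 = -71300 Ω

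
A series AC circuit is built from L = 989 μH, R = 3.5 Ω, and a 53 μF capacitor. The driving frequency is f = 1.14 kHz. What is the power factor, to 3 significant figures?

ω = 2πf = 7163 rad/s
X_L = ωL = 7.08 Ω
X_C = 1/(ωC) = 2.63 Ω
Net reactance X = X_L − X_C = 4.45 Ω
Z = 3.50 + j4.45 Ω
|Z| = √(3.50² + 4.45²) = 5.66 Ω
∠Z = arctan(4.45/3.50) = 51.8°
cos φ = cos(51.8°) = 0.618

0.618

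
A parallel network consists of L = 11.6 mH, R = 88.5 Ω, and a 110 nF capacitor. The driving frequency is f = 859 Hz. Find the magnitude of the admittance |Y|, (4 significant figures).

ω = 2πf = 5397 rad/s
X_L = ωL = 62.61 Ω
X_C = 1/(ωC) = 1684 Ω
Parallel: admittances add. Y = 1/R + 1/(jωL) + jωC
Y = (0.01130 − j0.01538) S
|Y| = 0.01908 S → |Z| = 1/|Y| = 52.40 Ω, ∠Z = −∠Y = 53.69°

19.08 mS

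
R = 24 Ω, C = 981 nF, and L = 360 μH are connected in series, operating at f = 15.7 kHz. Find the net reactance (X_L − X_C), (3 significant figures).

ω = 2πf = 98650 rad/s
X_L = ωL = 35.5 Ω
X_C = 1/(ωC) = 10.3 Ω
X = 35.5 − 10.3 = 25.2 Ω

25.2 Ω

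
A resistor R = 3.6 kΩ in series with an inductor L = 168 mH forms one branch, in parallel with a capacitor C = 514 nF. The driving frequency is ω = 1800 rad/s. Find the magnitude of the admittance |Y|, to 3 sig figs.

X_L = ωL = 302 Ω
X_C = 1/(ωC) = 1080 Ω
Branch 1 (R+jX_L): Z₁ = 3600 + j302 Ω, |Z₁| = 3610 Ω
Branch 2 (−jX_C): Z₂ = −j1080 Ω
Parallel: Z = Z₁Z₂/(Z₁+Z₂), |Z| = 1060 Ω, ∠Z = -73.0°
|Y| = 1/|Z| = 943 μS

943 μS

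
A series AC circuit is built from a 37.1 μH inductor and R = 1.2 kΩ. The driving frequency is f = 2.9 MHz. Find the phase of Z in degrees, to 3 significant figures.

29.4°

ω = 2πf = 1.822e+07 rad/s
X_L = ωL = 676 Ω
Z = 1200 + j676 Ω
|Z| = √(1200² + 676²) = 1380 Ω
∠Z = arctan(676/1200) = 29.4°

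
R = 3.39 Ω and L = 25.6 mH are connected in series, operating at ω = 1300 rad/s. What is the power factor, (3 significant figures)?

X_L = ωL = 33.3 Ω
Z = 3.39 + j33.3 Ω
|Z| = √(3.39² + 33.3²) = 33.5 Ω
∠Z = arctan(33.3/3.39) = 84.2°
cos φ = cos(84.2°) = 0.101

0.101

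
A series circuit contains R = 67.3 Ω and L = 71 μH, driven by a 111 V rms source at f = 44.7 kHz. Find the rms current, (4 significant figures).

1.581 A

ω = 2πf = 280900 rad/s
X_L = ωL = 19.94 Ω
Z = 67.30 + j19.94 Ω
|Z| = √(67.30² + 19.94²) = 70.19 Ω
I = V/|Z| = 111/70.19 = 1.581 A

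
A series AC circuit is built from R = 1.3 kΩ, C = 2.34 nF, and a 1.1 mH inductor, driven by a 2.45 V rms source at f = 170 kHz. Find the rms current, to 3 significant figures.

ω = 2πf = 1.068e+06 rad/s
X_L = ωL = 1170 Ω
X_C = 1/(ωC) = 400 Ω
Net reactance X = X_L − X_C = 775 Ω
Z = 1300 + j775 Ω
|Z| = √(1300² + 775²) = 1510 Ω
I = V/|Z| = 2.45/1510 = 1.62 mA

1.62 mA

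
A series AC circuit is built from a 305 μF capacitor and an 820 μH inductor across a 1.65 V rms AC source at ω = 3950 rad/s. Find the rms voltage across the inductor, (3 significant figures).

2.22 V

X_L = ωL = 3.24 Ω
X_C = 1/(ωC) = 0.830 Ω
Net reactance X = X_L − X_C = 2.41 Ω
Z = j2.41 Ω
|Z| = √(0² + 2.41²) = 2.41 Ω
I = V/|Z| = 685 mA
V_L = I·|Z_L| = 0.685 × 3.24 = 2.22 V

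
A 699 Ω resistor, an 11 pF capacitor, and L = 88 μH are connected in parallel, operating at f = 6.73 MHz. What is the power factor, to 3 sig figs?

ω = 2πf = 4.229e+07 rad/s
X_L = ωL = 3720 Ω
X_C = 1/(ωC) = 2150 Ω
Parallel: admittances add. Y = 1/R + 1/(jωL) + jωC
Y = (0.00143 + j0.000196) S
|Y| = 0.00144 S → |Z| = 1/|Y| = 693 Ω, ∠Z = −∠Y = -7.82°
cos φ = cos(-7.82°) = 0.991

0.991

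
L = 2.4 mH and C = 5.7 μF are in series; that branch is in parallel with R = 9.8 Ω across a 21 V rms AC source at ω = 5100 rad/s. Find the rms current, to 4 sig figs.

2.343 A

X_L = ωL = 12.24 Ω
X_C = 1/(ωC) = 34.40 Ω
Branch 1: Z₁ = R = 9.800 Ω
Branch 2 (series LC): Z₂ = j(X_L − X_C) = −j22.16 Ω
Parallel: Z = Z₁Z₂/(Z₁+Z₂), |Z| = 8.963 Ω, ∠Z = -23.86°
I = V/|Z| = 21/8.963 = 2.343 A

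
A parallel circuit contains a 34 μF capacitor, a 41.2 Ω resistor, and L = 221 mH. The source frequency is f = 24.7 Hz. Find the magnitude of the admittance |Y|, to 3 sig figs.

34.0 mS

ω = 2πf = 155.2 rad/s
X_L = ωL = 34.3 Ω
X_C = 1/(ωC) = 190 Ω
Parallel: admittances add. Y = 1/R + 1/(jωL) + jωC
Y = (0.0243 − j0.0239) S
|Y| = 0.0340 S → |Z| = 1/|Y| = 29.4 Ω, ∠Z = −∠Y = 44.5°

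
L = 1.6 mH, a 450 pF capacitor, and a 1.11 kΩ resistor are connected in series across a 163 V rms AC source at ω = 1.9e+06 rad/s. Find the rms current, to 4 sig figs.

74.94 mA

X_L = ωL = 3040 Ω
X_C = 1/(ωC) = 1170 Ω
Net reactance X = X_L − X_C = 1870 Ω
Z = 1110 + j1870 Ω
|Z| = √(1110² + 1870²) = 2175 Ω
I = V/|Z| = 163/2175 = 74.94 mA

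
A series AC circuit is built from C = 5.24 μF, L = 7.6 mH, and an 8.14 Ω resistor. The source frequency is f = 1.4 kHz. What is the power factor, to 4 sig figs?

0.1774

ω = 2πf = 8796 rad/s
X_L = ωL = 66.85 Ω
X_C = 1/(ωC) = 21.70 Ω
Net reactance X = X_L − X_C = 45.16 Ω
Z = 8.140 + j45.16 Ω
|Z| = √(8.140² + 45.16²) = 45.89 Ω
∠Z = arctan(45.16/8.140) = 79.78°
cos φ = cos(79.78°) = 0.1774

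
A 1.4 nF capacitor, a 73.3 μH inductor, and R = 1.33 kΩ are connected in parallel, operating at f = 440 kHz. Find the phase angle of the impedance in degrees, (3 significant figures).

54.8°

ω = 2πf = 2.765e+06 rad/s
X_L = ωL = 203 Ω
X_C = 1/(ωC) = 258 Ω
Parallel: admittances add. Y = 1/R + 1/(jωL) + jωC
Y = (0.000752 − j0.00106) S
|Y| = 0.00130 S → |Z| = 1/|Y| = 767 Ω, ∠Z = −∠Y = 54.8°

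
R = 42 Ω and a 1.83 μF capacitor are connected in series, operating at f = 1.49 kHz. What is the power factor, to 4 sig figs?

ω = 2πf = 9362 rad/s
X_C = 1/(ωC) = 58.37 Ω
Z = 42.00 − j58.37 Ω
|Z| = √(42.00² + 58.37²) = 71.91 Ω
∠Z = arctan(-58.37/42.00) = -54.26°
cos φ = cos(-54.26°) = 0.5841

0.5841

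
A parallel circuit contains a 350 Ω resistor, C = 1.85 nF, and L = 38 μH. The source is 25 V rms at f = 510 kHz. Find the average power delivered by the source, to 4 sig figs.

ω = 2πf = 3.204e+06 rad/s
X_L = ωL = 121.8 Ω
X_C = 1/(ωC) = 168.7 Ω
Parallel: admittances add. Y = 1/R + 1/(jωL) + jωC
Y = (0.002857 − j0.002284) S
|Y| = 0.003658 S → |Z| = 1/|Y| = 273.4 Ω, ∠Z = −∠Y = 38.64°
I = V/|Z| = 91.45 mA
P = VI cos φ = 25 × 0.09145 × cos(38.64°) = 1.786 W

1.786 W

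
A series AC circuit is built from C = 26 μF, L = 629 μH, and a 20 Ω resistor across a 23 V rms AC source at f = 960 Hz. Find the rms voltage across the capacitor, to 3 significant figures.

ω = 2πf = 6032 rad/s
X_L = ωL = 3.79 Ω
X_C = 1/(ωC) = 6.38 Ω
Net reactance X = X_L − X_C = -2.58 Ω
Z = 20.0 − j2.58 Ω
|Z| = √(20.0² + 2.58²) = 20.2 Ω
I = V/|Z| = 1.14 A
V_C = I·|Z_C| = 1.14 × 6.38 = 7.27 V

7.27 V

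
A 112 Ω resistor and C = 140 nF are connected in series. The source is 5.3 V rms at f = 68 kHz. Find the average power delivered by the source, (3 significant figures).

ω = 2πf = 427300 rad/s
X_C = 1/(ωC) = 16.7 Ω
Z = 112 − j16.7 Ω
|Z| = √(112² + 16.7²) = 113 Ω
∠Z = arctan(-16.7/112) = -8.49°
I = V/|Z| = 46.8 mA
P = VI cos φ = 5.3 × 0.0468 × cos(-8.49°) = 245 mW

245 mW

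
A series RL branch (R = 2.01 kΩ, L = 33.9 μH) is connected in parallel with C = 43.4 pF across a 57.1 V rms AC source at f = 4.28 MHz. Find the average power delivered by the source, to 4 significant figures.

ω = 2πf = 2.689e+07 rad/s
X_L = ωL = 911.6 Ω
X_C = 1/(ωC) = 856.8 Ω
Branch 1 (R+jX_L): Z₁ = 2010 + j911.6 Ω, |Z₁| = 2207 Ω
Branch 2 (−jX_C): Z₂ = −j856.8 Ω
Parallel: Z = Z₁Z₂/(Z₁+Z₂), |Z| = 940.5 Ω, ∠Z = -67.17°
I = V/|Z| = 60.71 mA
P = VI cos φ = 57.1 × 0.06071 × cos(-67.17°) = 1.345 W

1.345 W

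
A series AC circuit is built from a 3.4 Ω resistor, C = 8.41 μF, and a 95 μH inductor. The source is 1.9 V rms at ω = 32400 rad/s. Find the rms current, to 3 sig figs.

551 mA

X_L = ωL = 3.08 Ω
X_C = 1/(ωC) = 3.67 Ω
Net reactance X = X_L − X_C = -0.592 Ω
Z = 3.40 − j0.592 Ω
|Z| = √(3.40² + 0.592²) = 3.45 Ω
I = V/|Z| = 1.9/3.45 = 551 mA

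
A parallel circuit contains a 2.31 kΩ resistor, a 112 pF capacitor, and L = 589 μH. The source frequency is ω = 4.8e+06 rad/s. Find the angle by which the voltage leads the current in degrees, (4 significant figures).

X_L = ωL = 2827 Ω
X_C = 1/(ωC) = 1860 Ω
Parallel: admittances add. Y = 1/R + 1/(jωL) + jωC
Y = (0.0004329 + j0.0001839) S
|Y| = 0.0004703 S → |Z| = 1/|Y| = 2126 Ω, ∠Z = −∠Y = -23.02°

-23.02°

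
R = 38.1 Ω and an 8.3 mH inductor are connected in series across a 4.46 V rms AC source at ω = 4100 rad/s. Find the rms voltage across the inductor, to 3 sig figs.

X_L = ωL = 34.0 Ω
Z = 38.1 + j34.0 Ω
|Z| = √(38.1² + 34.0²) = 51.1 Ω
I = V/|Z| = 87.3 mA
V_L = I·|Z_L| = 0.0873 × 34.0 = 2.97 V

2.97 V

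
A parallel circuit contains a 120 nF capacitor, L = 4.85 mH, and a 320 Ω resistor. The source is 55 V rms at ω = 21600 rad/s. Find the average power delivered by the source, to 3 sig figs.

9.45 W

X_L = ωL = 105 Ω
X_C = 1/(ωC) = 386 Ω
Parallel: admittances add. Y = 1/R + 1/(jωL) + jωC
Y = (0.00313 − j0.00695) S
|Y| = 0.00762 S → |Z| = 1/|Y| = 131 Ω, ∠Z = −∠Y = 65.8°
I = V/|Z| = 419 mA
P = VI cos φ = 55 × 0.419 × cos(65.8°) = 9.45 W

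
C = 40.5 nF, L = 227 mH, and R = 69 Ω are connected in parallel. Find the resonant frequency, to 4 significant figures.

1.660 kHz

ω₀ = 1/√(LC) = 1/√(0.227 × 4.05e-08) = 10430 rad/s
f₀ = ω₀/(2π) = 1.660 kHz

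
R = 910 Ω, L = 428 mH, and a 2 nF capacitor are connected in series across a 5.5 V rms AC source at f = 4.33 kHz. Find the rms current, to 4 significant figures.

ω = 2πf = 27210 rad/s
X_L = ωL = 11640 Ω
X_C = 1/(ωC) = 18380 Ω
Net reactance X = X_L − X_C = -6734 Ω
Z = 910.0 − j6734 Ω
|Z| = √(910.0² + 6734²) = 6795 Ω
I = V/|Z| = 5.5/6795 = 809.4 μA

809.4 μA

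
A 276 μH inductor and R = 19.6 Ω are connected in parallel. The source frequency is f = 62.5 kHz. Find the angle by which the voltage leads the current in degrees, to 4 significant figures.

ω = 2πf = 392700 rad/s
X_L = ωL = 108.4 Ω
Parallel: admittances add. Y = 1/R + 1/(jωL)
Y = (0.05102 − j0.009226) S
|Y| = 0.05185 S → |Z| = 1/|Y| = 19.29 Ω, ∠Z = −∠Y = 10.25°

10.25°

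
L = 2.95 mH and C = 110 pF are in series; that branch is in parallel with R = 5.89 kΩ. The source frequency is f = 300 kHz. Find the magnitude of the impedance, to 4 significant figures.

732.0 Ω

ω = 2πf = 1.885e+06 rad/s
X_L = ωL = 5561 Ω
X_C = 1/(ωC) = 4823 Ω
Branch 1: Z₁ = R = 5890 Ω
Branch 2 (series LC): Z₂ = j(X_L − X_C) = j737.7 Ω
Parallel: Z = Z₁Z₂/(Z₁+Z₂), |Z| = 732.0 Ω, ∠Z = 82.86°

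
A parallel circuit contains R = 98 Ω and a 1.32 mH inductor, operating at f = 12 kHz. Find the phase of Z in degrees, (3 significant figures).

ω = 2πf = 75400 rad/s
X_L = ωL = 99.5 Ω
Parallel: admittances add. Y = 1/R + 1/(jωL)
Y = (0.0102 − j0.0100) S
|Y| = 0.0143 S → |Z| = 1/|Y| = 69.8 Ω, ∠Z = −∠Y = 44.6°

44.6°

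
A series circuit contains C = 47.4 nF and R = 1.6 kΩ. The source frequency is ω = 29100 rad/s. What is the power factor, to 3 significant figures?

0.911

X_C = 1/(ωC) = 725 Ω
Z = 1600 − j725 Ω
|Z| = √(1600² + 725²) = 1760 Ω
∠Z = arctan(-725/1600) = -24.4°
cos φ = cos(-24.4°) = 0.911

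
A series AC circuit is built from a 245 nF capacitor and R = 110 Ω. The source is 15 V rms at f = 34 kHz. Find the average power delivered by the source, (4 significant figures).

1.986 W

ω = 2πf = 213600 rad/s
X_C = 1/(ωC) = 19.11 Ω
Z = 110.0 − j19.11 Ω
|Z| = √(110.0² + 19.11²) = 111.6 Ω
∠Z = arctan(-19.11/110.0) = -9.854°
I = V/|Z| = 134.4 mA
P = VI cos φ = 15 × 0.1344 × cos(-9.854°) = 1.986 W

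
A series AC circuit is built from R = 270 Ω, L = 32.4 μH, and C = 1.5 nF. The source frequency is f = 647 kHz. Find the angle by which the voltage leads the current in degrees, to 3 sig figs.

ω = 2πf = 4.065e+06 rad/s
X_L = ωL = 132 Ω
X_C = 1/(ωC) = 164 Ω
Net reactance X = X_L − X_C = -32.3 Ω
Z = 270 − j32.3 Ω
|Z| = √(270² + 32.3²) = 272 Ω
∠Z = arctan(-32.3/270) = -6.82°

-6.82°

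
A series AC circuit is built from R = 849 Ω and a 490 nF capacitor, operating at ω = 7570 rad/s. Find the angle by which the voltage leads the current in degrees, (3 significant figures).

-17.6°

X_C = 1/(ωC) = 270 Ω
Z = 849 − j270 Ω
|Z| = √(849² + 270²) = 891 Ω
∠Z = arctan(-270/849) = -17.6°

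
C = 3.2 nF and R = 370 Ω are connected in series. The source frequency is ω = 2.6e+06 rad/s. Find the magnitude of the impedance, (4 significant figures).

389.0 Ω

X_C = 1/(ωC) = 120.2 Ω
Z = 370.0 − j120.2 Ω
|Z| = √(370.0² + 120.2²) = 389.0 Ω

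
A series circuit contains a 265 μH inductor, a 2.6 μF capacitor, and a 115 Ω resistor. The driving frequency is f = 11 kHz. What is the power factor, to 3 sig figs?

0.994

ω = 2πf = 69120 rad/s
X_L = ωL = 18.3 Ω
X_C = 1/(ωC) = 5.56 Ω
Net reactance X = X_L − X_C = 12.8 Ω
Z = 115 + j12.8 Ω
|Z| = √(115² + 12.8²) = 116 Ω
∠Z = arctan(12.8/115) = 6.33°
cos φ = cos(6.33°) = 0.994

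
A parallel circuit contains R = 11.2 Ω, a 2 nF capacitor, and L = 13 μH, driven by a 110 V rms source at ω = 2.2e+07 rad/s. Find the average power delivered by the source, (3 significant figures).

1.08 kW

X_L = ωL = 286 Ω
X_C = 1/(ωC) = 22.7 Ω
Parallel: admittances add. Y = 1/R + 1/(jωL) + jωC
Y = (0.0893 + j0.0405) S
|Y| = 0.0980 S → |Z| = 1/|Y| = 10.2 Ω, ∠Z = −∠Y = -24.4°
I = V/|Z| = 10.8 A
P = VI cos φ = 110 × 10.8 × cos(-24.4°) = 1.08 kW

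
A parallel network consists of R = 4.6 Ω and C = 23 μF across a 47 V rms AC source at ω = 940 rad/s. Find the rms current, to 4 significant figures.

10.27 A

X_C = 1/(ωC) = 46.25 Ω
Parallel: admittances add. Y = 1/R + jωC
Y = (0.2174 + j0.02162) S
|Y| = 0.2185 S → |Z| = 1/|Y| = 4.577 Ω, ∠Z = −∠Y = -5.680°
I = V/|Z| = 47/4.577 = 10.27 A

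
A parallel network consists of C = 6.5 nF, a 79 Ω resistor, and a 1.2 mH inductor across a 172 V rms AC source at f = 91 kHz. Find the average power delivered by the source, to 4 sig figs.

ω = 2πf = 571800 rad/s
X_L = ωL = 686.1 Ω
X_C = 1/(ωC) = 269.1 Ω
Parallel: admittances add. Y = 1/R + 1/(jωL) + jωC
Y = (0.01266 + j0.002259) S
|Y| = 0.01286 S → |Z| = 1/|Y| = 77.77 Ω, ∠Z = −∠Y = -10.12°
I = V/|Z| = 2.212 A
P = VI cos φ = 172 × 2.212 × cos(-10.12°) = 374.5 W

374.5 W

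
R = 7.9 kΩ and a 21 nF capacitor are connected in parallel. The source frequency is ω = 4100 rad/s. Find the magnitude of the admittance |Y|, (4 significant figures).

153.1 μS

X_C = 1/(ωC) = 11610 Ω
Parallel: admittances add. Y = 1/R + jωC
Y = (0.0001266 + j8.61e-05) S
|Y| = 0.0001531 S → |Z| = 1/|Y| = 6532 Ω, ∠Z = −∠Y = -34.22°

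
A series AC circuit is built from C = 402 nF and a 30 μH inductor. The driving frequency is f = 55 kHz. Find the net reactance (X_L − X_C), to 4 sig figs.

ω = 2πf = 345600 rad/s
X_L = ωL = 10.37 Ω
X_C = 1/(ωC) = 7.198 Ω
X = 10.37 − 7.198 = 3.169 Ω

3.169 Ω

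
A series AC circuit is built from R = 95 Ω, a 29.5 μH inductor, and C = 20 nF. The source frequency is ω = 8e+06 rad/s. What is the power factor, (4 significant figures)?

0.3821

X_L = ωL = 236.0 Ω
X_C = 1/(ωC) = 6.250 Ω
Net reactance X = X_L − X_C = 229.8 Ω
Z = 95.00 + j229.8 Ω
|Z| = √(95.00² + 229.8²) = 248.6 Ω
∠Z = arctan(229.8/95.00) = 67.54°
cos φ = cos(67.54°) = 0.3821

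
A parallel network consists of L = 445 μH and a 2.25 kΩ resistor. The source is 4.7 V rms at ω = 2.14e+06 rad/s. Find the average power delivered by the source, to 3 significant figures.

9.82 mW

X_L = ωL = 952 Ω
Parallel: admittances add. Y = 1/R + 1/(jωL)
Y = (0.000444 − j0.00105) S
|Y| = 0.00114 S → |Z| = 1/|Y| = 877 Ω, ∠Z = −∠Y = 67.1°
I = V/|Z| = 5.36 mA
P = VI cos φ = 4.7 × 0.00536 × cos(67.1°) = 9.82 mW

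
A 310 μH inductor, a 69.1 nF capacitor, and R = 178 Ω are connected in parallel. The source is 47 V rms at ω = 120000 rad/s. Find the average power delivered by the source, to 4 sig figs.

X_L = ωL = 37.20 Ω
X_C = 1/(ωC) = 120.6 Ω
Parallel: admittances add. Y = 1/R + 1/(jωL) + jωC
Y = (0.005618 − j0.01859) S
|Y| = 0.01942 S → |Z| = 1/|Y| = 51.49 Ω, ∠Z = −∠Y = 73.18°
I = V/|Z| = 912.7 mA
P = VI cos φ = 47 × 0.9127 × cos(73.18°) = 12.41 W

12.41 W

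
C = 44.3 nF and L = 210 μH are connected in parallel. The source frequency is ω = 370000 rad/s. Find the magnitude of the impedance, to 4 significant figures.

284.0 Ω

X_L = ωL = 77.70 Ω
X_C = 1/(ωC) = 61.01 Ω
Parallel: admittances add. Y = 1/(jωL) + jωC
Y = (0 + j0.003521) S
|Y| = 0.003521 S → |Z| = 1/|Y| = 284.0 Ω, ∠Z = −∠Y = -90.00°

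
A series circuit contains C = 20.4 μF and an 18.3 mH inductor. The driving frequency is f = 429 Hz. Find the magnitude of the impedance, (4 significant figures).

31.14 Ω

ω = 2πf = 2695 rad/s
X_L = ωL = 49.33 Ω
X_C = 1/(ωC) = 18.19 Ω
Net reactance X = X_L − X_C = 31.14 Ω
Z = j31.14 Ω
|Z| = √(0² + 31.14²) = 31.14 Ω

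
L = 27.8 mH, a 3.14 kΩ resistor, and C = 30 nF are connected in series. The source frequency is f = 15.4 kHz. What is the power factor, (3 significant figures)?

0.801

ω = 2πf = 96760 rad/s
X_L = ωL = 2690 Ω
X_C = 1/(ωC) = 344 Ω
Net reactance X = X_L − X_C = 2350 Ω
Z = 3140 + j2350 Ω
|Z| = √(3140² + 2350²) = 3920 Ω
∠Z = arctan(2350/3140) = 36.8°
cos φ = cos(36.8°) = 0.801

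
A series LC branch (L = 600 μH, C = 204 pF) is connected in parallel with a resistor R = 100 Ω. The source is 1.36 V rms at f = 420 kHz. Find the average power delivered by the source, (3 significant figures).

18.5 mW

ω = 2πf = 2.639e+06 rad/s
X_L = ωL = 1580 Ω
X_C = 1/(ωC) = 1860 Ω
Branch 1: Z₁ = R = 100 Ω
Branch 2 (series LC): Z₂ = j(X_L − X_C) = −j274 Ω
Parallel: Z = Z₁Z₂/(Z₁+Z₂), |Z| = 93.9 Ω, ∠Z = -20.0°
I = V/|Z| = 14.5 mA
P = VI cos φ = 1.36 × 0.0145 × cos(-20.0°) = 18.5 mW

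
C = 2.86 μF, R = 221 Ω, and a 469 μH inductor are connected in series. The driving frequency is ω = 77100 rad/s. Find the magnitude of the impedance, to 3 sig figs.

223 Ω

X_L = ωL = 36.2 Ω
X_C = 1/(ωC) = 4.54 Ω
Net reactance X = X_L − X_C = 31.6 Ω
Z = 221 + j31.6 Ω
|Z| = √(221² + 31.6²) = 223 Ω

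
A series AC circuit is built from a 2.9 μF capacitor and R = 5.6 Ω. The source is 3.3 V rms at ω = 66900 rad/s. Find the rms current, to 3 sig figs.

434 mA

X_C = 1/(ωC) = 5.15 Ω
Z = 5.60 − j5.15 Ω
|Z| = √(5.60² + 5.15²) = 7.61 Ω
I = V/|Z| = 3.3/7.61 = 434 mA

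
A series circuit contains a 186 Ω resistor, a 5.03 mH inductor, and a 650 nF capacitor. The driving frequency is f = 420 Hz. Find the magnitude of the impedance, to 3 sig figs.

ω = 2πf = 2639 rad/s
X_L = ωL = 13.3 Ω
X_C = 1/(ωC) = 583 Ω
Net reactance X = X_L − X_C = -570 Ω
Z = 186 − j570 Ω
|Z| = √(186² + 570²) = 599 Ω

599 Ω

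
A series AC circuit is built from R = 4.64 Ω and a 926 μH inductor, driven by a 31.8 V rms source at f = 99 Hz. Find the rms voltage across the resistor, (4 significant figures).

31.56 V

ω = 2πf = 622.0 rad/s
X_L = ωL = 0.5760 Ω
Z = 4.640 + j0.5760 Ω
|Z| = √(4.640² + 0.5760²) = 4.676 Ω
I = V/|Z| = 6.801 A
V_R = I·|Z_R| = 6.801 × 4.640 = 31.56 V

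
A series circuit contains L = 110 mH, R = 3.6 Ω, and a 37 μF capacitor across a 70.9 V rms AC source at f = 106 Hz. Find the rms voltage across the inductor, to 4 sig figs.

158.0 V

ω = 2πf = 666.0 rad/s
X_L = ωL = 73.26 Ω
X_C = 1/(ωC) = 40.58 Ω
Net reactance X = X_L − X_C = 32.68 Ω
Z = 3.600 + j32.68 Ω
|Z| = √(3.600² + 32.68²) = 32.88 Ω
I = V/|Z| = 2.156 A
V_L = I·|Z_L| = 2.156 × 73.26 = 158.0 V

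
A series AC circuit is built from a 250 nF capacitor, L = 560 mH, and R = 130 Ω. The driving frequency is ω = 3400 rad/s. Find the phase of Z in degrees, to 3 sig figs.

79.9°

X_L = ωL = 1900 Ω
X_C = 1/(ωC) = 1180 Ω
Net reactance X = X_L − X_C = 728 Ω
Z = 130 + j728 Ω
|Z| = √(130² + 728²) = 739 Ω
∠Z = arctan(728/130) = 79.9°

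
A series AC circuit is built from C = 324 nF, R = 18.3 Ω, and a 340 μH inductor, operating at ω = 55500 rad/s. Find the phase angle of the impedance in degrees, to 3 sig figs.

X_L = ωL = 18.9 Ω
X_C = 1/(ωC) = 55.6 Ω
Net reactance X = X_L − X_C = -36.7 Ω
Z = 18.3 − j36.7 Ω
|Z| = √(18.3² + 36.7²) = 41.0 Ω
∠Z = arctan(-36.7/18.3) = -63.5°

-63.5°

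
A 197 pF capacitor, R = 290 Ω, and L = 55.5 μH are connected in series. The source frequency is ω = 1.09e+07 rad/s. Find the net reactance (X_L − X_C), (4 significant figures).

X_L = ωL = 605.0 Ω
X_C = 1/(ωC) = 465.7 Ω
X = 605.0 − 465.7 = 139.2 Ω

139.2 Ω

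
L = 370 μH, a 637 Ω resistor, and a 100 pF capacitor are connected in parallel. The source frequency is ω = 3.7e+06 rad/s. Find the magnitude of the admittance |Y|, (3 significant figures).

1.61 mS

X_L = ωL = 1370 Ω
X_C = 1/(ωC) = 2700 Ω
Parallel: admittances add. Y = 1/R + 1/(jωL) + jωC
Y = (0.00157 − j0.000360) S
|Y| = 0.00161 S → |Z| = 1/|Y| = 621 Ω, ∠Z = −∠Y = 12.9°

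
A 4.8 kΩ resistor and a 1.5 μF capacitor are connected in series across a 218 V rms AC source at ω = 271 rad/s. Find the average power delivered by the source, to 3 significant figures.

X_C = 1/(ωC) = 2460 Ω
Z = 4800 − j2460 Ω
|Z| = √(4800² + 2460²) = 5390 Ω
∠Z = arctan(-2460/4800) = -27.1°
I = V/|Z| = 40.4 mA
P = VI cos φ = 218 × 0.0404 × cos(-27.1°) = 7.84 W

7.84 W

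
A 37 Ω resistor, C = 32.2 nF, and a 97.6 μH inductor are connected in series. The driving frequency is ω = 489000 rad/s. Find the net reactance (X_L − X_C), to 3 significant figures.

X_L = ωL = 47.7 Ω
X_C = 1/(ωC) = 63.5 Ω
X = 47.7 − 63.5 = -15.8 Ω

-15.8 Ω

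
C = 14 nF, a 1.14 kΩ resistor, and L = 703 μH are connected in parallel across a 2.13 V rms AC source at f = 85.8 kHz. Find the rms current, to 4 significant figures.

10.62 mA

ω = 2πf = 539100 rad/s
X_L = ωL = 379.0 Ω
X_C = 1/(ωC) = 132.5 Ω
Parallel: admittances add. Y = 1/R + 1/(jωL) + jωC
Y = (0.0008772 + j0.004909) S
|Y| = 0.004986 S → |Z| = 1/|Y| = 200.5 Ω, ∠Z = −∠Y = -79.87°
I = V/|Z| = 2.13/200.5 = 10.62 mA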